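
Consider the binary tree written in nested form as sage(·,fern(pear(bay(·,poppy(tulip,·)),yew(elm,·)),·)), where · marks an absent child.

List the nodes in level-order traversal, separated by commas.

Level-order visits nodes level by level from the root, left to right within each level.
Level 0: sage
Level 1: fern
Level 2: pear
Level 3: bay, yew
Level 4: poppy, elm
Level 5: tulip

sage, fern, pear, bay, yew, poppy, elm, tulip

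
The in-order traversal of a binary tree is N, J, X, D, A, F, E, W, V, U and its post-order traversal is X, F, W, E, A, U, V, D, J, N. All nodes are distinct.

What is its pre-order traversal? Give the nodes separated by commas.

N, J, D, X, V, A, E, F, W, U

The last element of post-order is the root; it splits in-order into left and right subtrees.
Root N: left subtree has 0 nodes { }, right has 9 {J, X, D, A, F, E, W, V, U}.
  Root J: left subtree has 0 nodes { }, right has 8 {X, D, A, F, E, W, V, U}.
    Root D: left subtree has 1 node {X}, right has 6 {A, F, E, W, V, U}.
      Root V: left subtree has 4 nodes {A, F, E, W}, right has 1 {U}.
        Root A: left subtree has 0 nodes { }, right has 3 {F, E, W}.
          Root E: left subtree has 1 node {F}, right has 1 {W}.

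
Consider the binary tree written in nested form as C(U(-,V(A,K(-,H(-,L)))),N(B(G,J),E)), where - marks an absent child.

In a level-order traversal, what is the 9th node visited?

G

Level-order visits nodes level by level from the root, left to right within each level.
Level 0: C
Level 1: U, N
Level 2: V, B, E
Level 3: A, K, G, J
Level 4: H
Level 5: L
Full level-order sequence: C, U, N, V, B, E, A, K, G, J, H, L.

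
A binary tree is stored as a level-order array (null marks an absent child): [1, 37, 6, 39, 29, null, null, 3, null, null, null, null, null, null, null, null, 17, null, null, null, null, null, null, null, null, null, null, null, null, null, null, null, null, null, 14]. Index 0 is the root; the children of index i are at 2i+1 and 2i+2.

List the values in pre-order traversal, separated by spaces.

Pre-order visits the node, then its left subtree, then its right subtree.
Visit 1.
At 1: go left to 37.
  Visit 37.
  At 37: go left to 39.
    Visit 39.
    At 39: go left to 3.
      Visit 3.
      At 3: no left child.
      At 3: go right to 17.
        Visit 17.
        At 17: no left child.
        At 17: go right to 14.
          14 is a leaf — visit 14.
    At 39: no right child.
  At 37: go right to 29.
    29 is a leaf — visit 29.
At 1: go right to 6.
  6 is a leaf — visit 6.

1 37 39 3 17 14 29 6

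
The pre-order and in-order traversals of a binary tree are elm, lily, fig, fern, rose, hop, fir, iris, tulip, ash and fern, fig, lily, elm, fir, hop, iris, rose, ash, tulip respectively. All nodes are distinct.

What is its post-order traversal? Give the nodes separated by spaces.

fern fig lily fir iris hop ash tulip rose elm

The first element of pre-order is the root; it splits in-order into left and right subtrees.
Root elm: left subtree has 3 nodes {fern, fig, lily}, right has 6 {fir, hop, iris, rose, ash, tulip}.
  Root lily: left subtree has 2 nodes {fern, fig}, right has 0 { }.
    Root fig: left subtree has 1 node {fern}, right has 0 { }.
  Root rose: left subtree has 3 nodes {fir, hop, iris}, right has 2 {ash, tulip}.
    Root hop: left subtree has 1 node {fir}, right has 1 {iris}.
    Root tulip: left subtree has 1 node {ash}, right has 0 { }.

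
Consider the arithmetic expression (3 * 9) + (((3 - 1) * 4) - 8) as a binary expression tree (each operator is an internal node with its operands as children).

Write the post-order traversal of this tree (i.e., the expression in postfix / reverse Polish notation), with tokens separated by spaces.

Post-order on an expression tree gives postfix notation: for each operator, emit left operand, right operand, then the operator.

3 9 * 3 1 - 4 * 8 - +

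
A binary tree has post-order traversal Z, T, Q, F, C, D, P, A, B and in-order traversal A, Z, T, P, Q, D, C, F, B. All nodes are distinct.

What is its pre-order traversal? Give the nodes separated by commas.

The last element of post-order is the root; it splits in-order into left and right subtrees.
Root B: left subtree has 8 nodes {A, Z, T, P, Q, D, C, F}, right has 0 { }.
  Root A: left subtree has 0 nodes { }, right has 7 {Z, T, P, Q, D, C, F}.
    Root P: left subtree has 2 nodes {Z, T}, right has 4 {Q, D, C, F}.
      Root T: left subtree has 1 node {Z}, right has 0 { }.
      Root D: left subtree has 1 node {Q}, right has 2 {C, F}.
        Root C: left subtree has 0 nodes { }, right has 1 {F}.

B, A, P, T, Z, D, Q, C, F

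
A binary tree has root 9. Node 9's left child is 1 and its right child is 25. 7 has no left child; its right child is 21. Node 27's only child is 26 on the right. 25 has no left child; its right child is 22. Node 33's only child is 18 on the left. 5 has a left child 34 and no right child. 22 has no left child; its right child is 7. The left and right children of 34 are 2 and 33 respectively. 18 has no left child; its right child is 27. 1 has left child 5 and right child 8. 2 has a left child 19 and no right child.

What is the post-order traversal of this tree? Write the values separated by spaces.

19 2 26 27 18 33 34 5 8 1 21 7 22 25 9

Post-order visits the left subtree, then the right subtree, then the node.
At 9: go left to 1.
  At 1: go left to 5.
    At 5: go left to 34.
      At 34: go left to 2.
        At 2: go left to 19.
          19 is a leaf — visit 19.
        At 2: no right child.
        Visit 2.
      At 34: go right to 33.
        At 33: go left to 18.
          At 18: no left child.
          At 18: go right to 27.
            At 27: no left child.
            At 27: go right to 26.
              26 is a leaf — visit 26.
            Visit 27.
          Visit 18.
        At 33: no right child.
        Visit 33.
      Visit 34.
    At 5: no right child.
    Visit 5.
  At 1: go right to 8.
    8 is a leaf — visit 8.
  Visit 1.
At 9: go right to 25.
  At 25: no left child.
  At 25: go right to 22.
    At 22: no left child.
    At 22: go right to 7.
      At 7: no left child.
      At 7: go right to 21.
        21 is a leaf — visit 21.
      Visit 7.
    Visit 22.
  Visit 25.
Visit 9.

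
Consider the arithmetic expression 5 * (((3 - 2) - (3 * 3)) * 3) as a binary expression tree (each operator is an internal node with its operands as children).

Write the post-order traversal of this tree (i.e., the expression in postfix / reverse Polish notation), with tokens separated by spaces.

Post-order on an expression tree gives postfix notation: for each operator, emit left operand, right operand, then the operator.

5 3 2 - 3 3 * - 3 * *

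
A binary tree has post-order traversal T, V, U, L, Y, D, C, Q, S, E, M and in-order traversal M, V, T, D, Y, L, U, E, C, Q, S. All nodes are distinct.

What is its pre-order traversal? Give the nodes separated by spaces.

The last element of post-order is the root; it splits in-order into left and right subtrees.
Root M: left subtree has 0 nodes { }, right has 10 {V, T, D, Y, L, U, E, C, Q, S}.
  Root E: left subtree has 6 nodes {V, T, D, Y, L, U}, right has 3 {C, Q, S}.
    Root D: left subtree has 2 nodes {V, T}, right has 3 {Y, L, U}.
      Root V: left subtree has 0 nodes { }, right has 1 {T}.
      Root Y: left subtree has 0 nodes { }, right has 2 {L, U}.
        Root L: left subtree has 0 nodes { }, right has 1 {U}.
    Root S: left subtree has 2 nodes {C, Q}, right has 0 { }.
      Root Q: left subtree has 1 node {C}, right has 0 { }.

M E D V T Y L U S Q C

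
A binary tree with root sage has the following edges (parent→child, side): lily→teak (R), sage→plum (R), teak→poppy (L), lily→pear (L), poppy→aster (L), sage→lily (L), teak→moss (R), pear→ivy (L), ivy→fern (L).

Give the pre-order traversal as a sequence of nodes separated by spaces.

Pre-order visits the node, then its left subtree, then its right subtree.
Visit sage.
At sage: go left to lily.
  Visit lily.
  At lily: go left to pear.
    Visit pear.
    At pear: go left to ivy.
      Visit ivy.
      At ivy: go left to fern.
        fern is a leaf — visit fern.
      At ivy: no right child.
    At pear: no right child.
  At lily: go right to teak.
    Visit teak.
    At teak: go left to poppy.
      Visit poppy.
      At poppy: go left to aster.
        aster is a leaf — visit aster.
      At poppy: no right child.
    At teak: go right to moss.
      moss is a leaf — visit moss.
At sage: go right to plum.
  plum is a leaf — visit plum.

sage lily pear ivy fern teak poppy aster moss plum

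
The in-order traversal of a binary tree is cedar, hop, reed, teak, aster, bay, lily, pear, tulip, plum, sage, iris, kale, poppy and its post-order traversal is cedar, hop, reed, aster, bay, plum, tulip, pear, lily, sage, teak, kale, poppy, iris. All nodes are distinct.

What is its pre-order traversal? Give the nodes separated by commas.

The last element of post-order is the root; it splits in-order into left and right subtrees.
Root iris: left subtree has 11 nodes {cedar, hop, reed, teak, aster, bay, lily, pear, tulip, plum, sage}, right has 2 {kale, poppy}.
  Root teak: left subtree has 3 nodes {cedar, hop, reed}, right has 7 {aster, bay, lily, pear, tulip, plum, sage}.
    Root reed: left subtree has 2 nodes {cedar, hop}, right has 0 { }.
      Root hop: left subtree has 1 node {cedar}, right has 0 { }.
    Root sage: left subtree has 6 nodes {aster, bay, lily, pear, tulip, plum}, right has 0 { }.
      Root lily: left subtree has 2 nodes {aster, bay}, right has 3 {pear, tulip, plum}.
        Root bay: left subtree has 1 node {aster}, right has 0 { }.
        Root pear: left subtree has 0 nodes { }, right has 2 {tulip, plum}.
          Root tulip: left subtree has 0 nodes { }, right has 1 {plum}.
  Root poppy: left subtree has 1 node {kale}, right has 0 { }.

iris, teak, reed, hop, cedar, sage, lily, bay, aster, pear, tulip, plum, poppy, kale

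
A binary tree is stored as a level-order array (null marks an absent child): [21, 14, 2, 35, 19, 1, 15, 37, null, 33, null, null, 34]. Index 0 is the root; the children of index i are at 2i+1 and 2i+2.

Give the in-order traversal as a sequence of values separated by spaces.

37 35 14 33 19 21 1 34 2 15

In-order visits the left subtree, then the node, then the right subtree.
At 21: go left to 14.
  At 14: go left to 35.
    At 35: go left to 37.
      37 is a leaf — visit 37.
    Visit 35.
    At 35: no right child.
  Visit 14.
  At 14: go right to 19.
    At 19: go left to 33.
      33 is a leaf — visit 33.
    Visit 19.
    At 19: no right child.
Visit 21.
At 21: go right to 2.
  At 2: go left to 1.
    At 1: no left child.
    Visit 1.
    At 1: go right to 34.
      34 is a leaf — visit 34.
  Visit 2.
  At 2: go right to 15.
    15 is a leaf — visit 15.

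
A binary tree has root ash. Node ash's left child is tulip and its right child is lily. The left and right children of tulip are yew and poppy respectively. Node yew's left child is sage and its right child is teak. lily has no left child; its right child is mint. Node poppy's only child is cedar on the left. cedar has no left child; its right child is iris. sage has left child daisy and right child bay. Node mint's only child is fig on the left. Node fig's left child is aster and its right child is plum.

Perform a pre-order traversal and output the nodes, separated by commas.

ash, tulip, yew, sage, daisy, bay, teak, poppy, cedar, iris, lily, mint, fig, aster, plum

Pre-order visits the node, then its left subtree, then its right subtree.
Visit ash.
At ash: go left to tulip.
  Visit tulip.
  At tulip: go left to yew.
    Visit yew.
    At yew: go left to sage.
      Visit sage.
      At sage: go left to daisy.
        daisy is a leaf — visit daisy.
      At sage: go right to bay.
        bay is a leaf — visit bay.
    At yew: go right to teak.
      teak is a leaf — visit teak.
  At tulip: go right to poppy.
    Visit poppy.
    At poppy: go left to cedar.
      Visit cedar.
      At cedar: no left child.
      At cedar: go right to iris.
        iris is a leaf — visit iris.
    At poppy: no right child.
At ash: go right to lily.
  Visit lily.
  At lily: no left child.
  At lily: go right to mint.
    Visit mint.
    At mint: go left to fig.
      Visit fig.
      At fig: go left to aster.
        aster is a leaf — visit aster.
      At fig: go right to plum.
        plum is a leaf — visit plum.
    At mint: no right child.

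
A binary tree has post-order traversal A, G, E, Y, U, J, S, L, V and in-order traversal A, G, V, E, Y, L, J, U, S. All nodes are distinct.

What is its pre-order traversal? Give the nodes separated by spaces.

The last element of post-order is the root; it splits in-order into left and right subtrees.
Root V: left subtree has 2 nodes {A, G}, right has 6 {E, Y, L, J, U, S}.
  Root G: left subtree has 1 node {A}, right has 0 { }.
  Root L: left subtree has 2 nodes {E, Y}, right has 3 {J, U, S}.
    Root Y: left subtree has 1 node {E}, right has 0 { }.
    Root S: left subtree has 2 nodes {J, U}, right has 0 { }.
      Root J: left subtree has 0 nodes { }, right has 1 {U}.

V G A L Y E S J U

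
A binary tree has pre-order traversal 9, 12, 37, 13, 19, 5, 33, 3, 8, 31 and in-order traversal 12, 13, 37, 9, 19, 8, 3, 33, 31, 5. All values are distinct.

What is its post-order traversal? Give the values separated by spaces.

13 37 12 8 3 31 33 5 19 9

The first element of pre-order is the root; it splits in-order into left and right subtrees.
Root 9: left subtree has 3 nodes {12, 13, 37}, right has 6 {19, 8, 3, 33, 31, 5}.
  Root 12: left subtree has 0 nodes { }, right has 2 {13, 37}.
    Root 37: left subtree has 1 node {13}, right has 0 { }.
  Root 19: left subtree has 0 nodes { }, right has 5 {8, 3, 33, 31, 5}.
    Root 5: left subtree has 4 nodes {8, 3, 33, 31}, right has 0 { }.
      Root 33: left subtree has 2 nodes {8, 3}, right has 1 {31}.
        Root 3: left subtree has 1 node {8}, right has 0 { }.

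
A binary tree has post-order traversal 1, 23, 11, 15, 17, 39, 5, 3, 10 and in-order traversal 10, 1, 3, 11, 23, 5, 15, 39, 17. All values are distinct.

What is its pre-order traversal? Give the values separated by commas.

10, 3, 1, 5, 11, 23, 39, 15, 17

The last element of post-order is the root; it splits in-order into left and right subtrees.
Root 10: left subtree has 0 nodes { }, right has 8 {1, 3, 11, 23, 5, 15, 39, 17}.
  Root 3: left subtree has 1 node {1}, right has 6 {11, 23, 5, 15, 39, 17}.
    Root 5: left subtree has 2 nodes {11, 23}, right has 3 {15, 39, 17}.
      Root 11: left subtree has 0 nodes { }, right has 1 {23}.
      Root 39: left subtree has 1 node {15}, right has 1 {17}.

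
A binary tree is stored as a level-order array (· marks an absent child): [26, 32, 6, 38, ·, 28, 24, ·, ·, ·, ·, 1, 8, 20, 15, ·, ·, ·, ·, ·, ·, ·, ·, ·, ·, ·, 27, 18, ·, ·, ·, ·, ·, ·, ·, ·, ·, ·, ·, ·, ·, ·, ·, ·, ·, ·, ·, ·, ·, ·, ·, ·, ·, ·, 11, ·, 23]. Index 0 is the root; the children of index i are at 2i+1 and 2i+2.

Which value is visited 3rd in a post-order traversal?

Post-order visits the left subtree, then the right subtree, then the node.
At 26: go left to 32.
  At 32: go left to 38.
    38 is a leaf — visit 38.
  At 32: no right child.
  Visit 32.
At 26: go right to 6.
  At 6: go left to 28.
    At 28: go left to 1.
      1 is a leaf — visit 1.
    At 28: go right to 8.
      At 8: no left child.
      At 8: go right to 27.
        At 27: no left child.
        At 27: go right to 11.
          11 is a leaf — visit 11.
        Visit 27.
      Visit 8.
    Visit 28.
  At 6: go right to 24.
    At 24: go left to 20.
      At 20: go left to 18.
        At 18: no left child.
        At 18: go right to 23.
          23 is a leaf — visit 23.
        Visit 18.
      At 20: no right child.
      Visit 20.
    At 24: go right to 15.
      15 is a leaf — visit 15.
    Visit 24.
  Visit 6.
Visit 26.
Full post-order sequence: 38, 32, 1, 11, 27, 8, 28, 23, 18, 20, 15, 24, 6, 26.

1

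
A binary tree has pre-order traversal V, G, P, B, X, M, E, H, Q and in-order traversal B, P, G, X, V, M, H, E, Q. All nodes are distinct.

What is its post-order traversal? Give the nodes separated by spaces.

B P X G H Q E M V

The first element of pre-order is the root; it splits in-order into left and right subtrees.
Root V: left subtree has 4 nodes {B, P, G, X}, right has 4 {M, H, E, Q}.
  Root G: left subtree has 2 nodes {B, P}, right has 1 {X}.
    Root P: left subtree has 1 node {B}, right has 0 { }.
  Root M: left subtree has 0 nodes { }, right has 3 {H, E, Q}.
    Root E: left subtree has 1 node {H}, right has 1 {Q}.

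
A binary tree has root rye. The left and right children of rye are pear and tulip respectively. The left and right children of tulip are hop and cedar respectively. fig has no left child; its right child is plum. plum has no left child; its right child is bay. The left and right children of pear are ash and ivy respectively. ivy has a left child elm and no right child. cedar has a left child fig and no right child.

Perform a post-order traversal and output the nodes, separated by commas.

Post-order visits the left subtree, then the right subtree, then the node.
At rye: go left to pear.
  At pear: go left to ash.
    ash is a leaf — visit ash.
  At pear: go right to ivy.
    At ivy: go left to elm.
      elm is a leaf — visit elm.
    At ivy: no right child.
    Visit ivy.
  Visit pear.
At rye: go right to tulip.
  At tulip: go left to hop.
    hop is a leaf — visit hop.
  At tulip: go right to cedar.
    At cedar: go left to fig.
      At fig: no left child.
      At fig: go right to plum.
        At plum: no left child.
        At plum: go right to bay.
          bay is a leaf — visit bay.
        Visit plum.
      Visit fig.
    At cedar: no right child.
    Visit cedar.
  Visit tulip.
Visit rye.

ash, elm, ivy, pear, hop, bay, plum, fig, cedar, tulip, rye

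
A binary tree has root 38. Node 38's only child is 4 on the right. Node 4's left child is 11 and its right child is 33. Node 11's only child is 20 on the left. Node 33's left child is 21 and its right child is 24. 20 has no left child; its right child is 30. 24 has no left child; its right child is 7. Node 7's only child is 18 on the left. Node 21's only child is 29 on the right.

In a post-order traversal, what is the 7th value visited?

Post-order visits the left subtree, then the right subtree, then the node.
At 38: no left child.
At 38: go right to 4.
  At 4: go left to 11.
    At 11: go left to 20.
      At 20: no left child.
      At 20: go right to 30.
        30 is a leaf — visit 30.
      Visit 20.
    At 11: no right child.
    Visit 11.
  At 4: go right to 33.
    At 33: go left to 21.
      At 21: no left child.
      At 21: go right to 29.
        29 is a leaf — visit 29.
      Visit 21.
    At 33: go right to 24.
      At 24: no left child.
      At 24: go right to 7.
        At 7: go left to 18.
          18 is a leaf — visit 18.
        At 7: no right child.
        Visit 7.
      Visit 24.
    Visit 33.
  Visit 4.
Visit 38.
Full post-order sequence: 30, 20, 11, 29, 21, 18, 7, 24, 33, 4, 38.

7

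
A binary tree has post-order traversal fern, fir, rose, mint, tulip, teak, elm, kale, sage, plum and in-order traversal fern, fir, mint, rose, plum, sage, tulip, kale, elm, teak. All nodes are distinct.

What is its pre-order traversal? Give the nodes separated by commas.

plum, mint, fir, fern, rose, sage, kale, tulip, elm, teak

The last element of post-order is the root; it splits in-order into left and right subtrees.
Root plum: left subtree has 4 nodes {fern, fir, mint, rose}, right has 5 {sage, tulip, kale, elm, teak}.
  Root mint: left subtree has 2 nodes {fern, fir}, right has 1 {rose}.
    Root fir: left subtree has 1 node {fern}, right has 0 { }.
  Root sage: left subtree has 0 nodes { }, right has 4 {tulip, kale, elm, teak}.
    Root kale: left subtree has 1 node {tulip}, right has 2 {elm, teak}.
      Root elm: left subtree has 0 nodes { }, right has 1 {teak}.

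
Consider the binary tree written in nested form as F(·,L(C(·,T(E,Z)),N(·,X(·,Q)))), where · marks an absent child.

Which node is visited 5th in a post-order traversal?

Q

Post-order visits the left subtree, then the right subtree, then the node.
At F: no left child.
At F: go right to L.
  At L: go left to C.
    At C: no left child.
    At C: go right to T.
      At T: go left to E.
        E is a leaf — visit E.
      At T: go right to Z.
        Z is a leaf — visit Z.
      Visit T.
    Visit C.
  At L: go right to N.
    At N: no left child.
    At N: go right to X.
      At X: no left child.
      At X: go right to Q.
        Q is a leaf — visit Q.
      Visit X.
    Visit N.
  Visit L.
Visit F.
Full post-order sequence: E, Z, T, C, Q, X, N, L, F.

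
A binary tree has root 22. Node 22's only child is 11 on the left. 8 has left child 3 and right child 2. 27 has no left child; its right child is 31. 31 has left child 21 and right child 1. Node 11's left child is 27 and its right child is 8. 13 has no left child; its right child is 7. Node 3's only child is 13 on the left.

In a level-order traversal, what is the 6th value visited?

Level-order visits nodes level by level from the root, left to right within each level.
Level 0: 22
Level 1: 11
Level 2: 27, 8
Level 3: 31, 3, 2
Level 4: 21, 1, 13
Level 5: 7
Full level-order sequence: 22, 11, 27, 8, 31, 3, 2, 21, 1, 13, 7.

3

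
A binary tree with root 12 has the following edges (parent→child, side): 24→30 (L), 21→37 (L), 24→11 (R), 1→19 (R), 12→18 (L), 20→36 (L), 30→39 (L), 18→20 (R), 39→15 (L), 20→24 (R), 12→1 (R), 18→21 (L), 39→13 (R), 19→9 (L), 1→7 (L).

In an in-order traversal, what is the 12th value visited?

In-order visits the left subtree, then the node, then the right subtree.
At 12: go left to 18.
  At 18: go left to 21.
    At 21: go left to 37.
      37 is a leaf — visit 37.
    Visit 21.
    At 21: no right child.
  Visit 18.
  At 18: go right to 20.
    At 20: go left to 36.
      36 is a leaf — visit 36.
    Visit 20.
    At 20: go right to 24.
      At 24: go left to 30.
        At 30: go left to 39.
          At 39: go left to 15.
            15 is a leaf — visit 15.
          Visit 39.
          At 39: go right to 13.
            13 is a leaf — visit 13.
        Visit 30.
        At 30: no right child.
      Visit 24.
      At 24: go right to 11.
        11 is a leaf — visit 11.
Visit 12.
At 12: go right to 1.
  At 1: go left to 7.
    7 is a leaf — visit 7.
  Visit 1.
  At 1: go right to 19.
    At 19: go left to 9.
      9 is a leaf — visit 9.
    Visit 19.
    At 19: no right child.
Full in-order sequence: 37, 21, 18, 36, 20, 15, 39, 13, 30, 24, 11, 12, 7, 1, 9, 19.

12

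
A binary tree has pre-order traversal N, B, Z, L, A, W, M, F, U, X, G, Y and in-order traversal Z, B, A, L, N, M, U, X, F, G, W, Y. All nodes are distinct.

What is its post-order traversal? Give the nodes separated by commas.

Z, A, L, B, X, U, G, F, M, Y, W, N

The first element of pre-order is the root; it splits in-order into left and right subtrees.
Root N: left subtree has 4 nodes {Z, B, A, L}, right has 7 {M, U, X, F, G, W, Y}.
  Root B: left subtree has 1 node {Z}, right has 2 {A, L}.
    Root L: left subtree has 1 node {A}, right has 0 { }.
  Root W: left subtree has 5 nodes {M, U, X, F, G}, right has 1 {Y}.
    Root M: left subtree has 0 nodes { }, right has 4 {U, X, F, G}.
      Root F: left subtree has 2 nodes {U, X}, right has 1 {G}.
        Root U: left subtree has 0 nodes { }, right has 1 {X}.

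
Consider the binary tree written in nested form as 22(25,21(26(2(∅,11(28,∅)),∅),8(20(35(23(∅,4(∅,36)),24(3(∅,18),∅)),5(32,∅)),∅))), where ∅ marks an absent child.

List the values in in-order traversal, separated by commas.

In-order visits the left subtree, then the node, then the right subtree.
At 22: go left to 25.
  25 is a leaf — visit 25.
Visit 22.
At 22: go right to 21.
  At 21: go left to 26.
    At 26: go left to 2.
      At 2: no left child.
      Visit 2.
      At 2: go right to 11.
        At 11: go left to 28.
          28 is a leaf — visit 28.
        Visit 11.
        At 11: no right child.
    Visit 26.
    At 26: no right child.
  Visit 21.
  At 21: go right to 8.
    At 8: go left to 20.
      At 20: go left to 35.
        At 35: go left to 23.
          At 23: no left child.
          Visit 23.
          At 23: go right to 4.
            At 4: no left child.
            Visit 4.
            At 4: go right to 36.
              36 is a leaf — visit 36.
        Visit 35.
        At 35: go right to 24.
          At 24: go left to 3.
            At 3: no left child.
            Visit 3.
            At 3: go right to 18.
              18 is a leaf — visit 18.
          Visit 24.
          At 24: no right child.
      Visit 20.
      At 20: go right to 5.
        At 5: go left to 32.
          32 is a leaf — visit 32.
        Visit 5.
        At 5: no right child.
    Visit 8.
    At 8: no right child.

25, 22, 2, 28, 11, 26, 21, 23, 4, 36, 35, 3, 18, 24, 20, 32, 5, 8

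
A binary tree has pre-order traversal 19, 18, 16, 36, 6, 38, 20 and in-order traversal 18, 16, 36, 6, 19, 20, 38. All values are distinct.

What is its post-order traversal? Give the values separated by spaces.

6 36 16 18 20 38 19

The first element of pre-order is the root; it splits in-order into left and right subtrees.
Root 19: left subtree has 4 nodes {18, 16, 36, 6}, right has 2 {20, 38}.
  Root 18: left subtree has 0 nodes { }, right has 3 {16, 36, 6}.
    Root 16: left subtree has 0 nodes { }, right has 2 {36, 6}.
      Root 36: left subtree has 0 nodes { }, right has 1 {6}.
  Root 38: left subtree has 1 node {20}, right has 0 { }.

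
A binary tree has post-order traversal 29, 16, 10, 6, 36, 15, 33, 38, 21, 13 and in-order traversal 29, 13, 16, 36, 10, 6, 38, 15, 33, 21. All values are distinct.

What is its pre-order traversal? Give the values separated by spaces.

13 29 21 38 36 16 6 10 33 15

The last element of post-order is the root; it splits in-order into left and right subtrees.
Root 13: left subtree has 1 node {29}, right has 8 {16, 36, 10, 6, 38, 15, 33, 21}.
  Root 21: left subtree has 7 nodes {16, 36, 10, 6, 38, 15, 33}, right has 0 { }.
    Root 38: left subtree has 4 nodes {16, 36, 10, 6}, right has 2 {15, 33}.
      Root 36: left subtree has 1 node {16}, right has 2 {10, 6}.
        Root 6: left subtree has 1 node {10}, right has 0 { }.
      Root 33: left subtree has 1 node {15}, right has 0 { }.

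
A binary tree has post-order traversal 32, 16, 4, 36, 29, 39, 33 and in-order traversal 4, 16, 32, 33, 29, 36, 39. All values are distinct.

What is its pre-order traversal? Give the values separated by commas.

The last element of post-order is the root; it splits in-order into left and right subtrees.
Root 33: left subtree has 3 nodes {4, 16, 32}, right has 3 {29, 36, 39}.
  Root 4: left subtree has 0 nodes { }, right has 2 {16, 32}.
    Root 16: left subtree has 0 nodes { }, right has 1 {32}.
  Root 39: left subtree has 2 nodes {29, 36}, right has 0 { }.
    Root 29: left subtree has 0 nodes { }, right has 1 {36}.

33, 4, 16, 32, 39, 29, 36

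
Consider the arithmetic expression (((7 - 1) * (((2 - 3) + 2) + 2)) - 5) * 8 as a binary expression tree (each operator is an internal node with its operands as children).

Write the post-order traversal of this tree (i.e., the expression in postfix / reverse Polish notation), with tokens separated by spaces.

7 1 - 2 3 - 2 + 2 + * 5 - 8 *

Post-order on an expression tree gives postfix notation: for each operator, emit left operand, right operand, then the operator.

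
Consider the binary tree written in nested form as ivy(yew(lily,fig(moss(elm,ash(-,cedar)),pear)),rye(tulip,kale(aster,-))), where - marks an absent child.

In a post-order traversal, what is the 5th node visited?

moss

Post-order visits the left subtree, then the right subtree, then the node.
At ivy: go left to yew.
  At yew: go left to lily.
    lily is a leaf — visit lily.
  At yew: go right to fig.
    At fig: go left to moss.
      At moss: go left to elm.
        elm is a leaf — visit elm.
      At moss: go right to ash.
        At ash: no left child.
        At ash: go right to cedar.
          cedar is a leaf — visit cedar.
        Visit ash.
      Visit moss.
    At fig: go right to pear.
      pear is a leaf — visit pear.
    Visit fig.
  Visit yew.
At ivy: go right to rye.
  At rye: go left to tulip.
    tulip is a leaf — visit tulip.
  At rye: go right to kale.
    At kale: go left to aster.
      aster is a leaf — visit aster.
    At kale: no right child.
    Visit kale.
  Visit rye.
Visit ivy.
Full post-order sequence: lily, elm, cedar, ash, moss, pear, fig, yew, tulip, aster, kale, rye, ivy.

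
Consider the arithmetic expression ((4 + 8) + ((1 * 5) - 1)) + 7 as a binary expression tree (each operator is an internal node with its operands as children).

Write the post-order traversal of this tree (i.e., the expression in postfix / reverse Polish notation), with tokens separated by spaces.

4 8 + 1 5 * 1 - + 7 +

Post-order on an expression tree gives postfix notation: for each operator, emit left operand, right operand, then the operator.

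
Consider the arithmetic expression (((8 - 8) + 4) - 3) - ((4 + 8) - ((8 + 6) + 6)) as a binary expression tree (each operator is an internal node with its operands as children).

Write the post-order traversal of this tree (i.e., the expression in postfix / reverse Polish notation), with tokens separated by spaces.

Post-order on an expression tree gives postfix notation: for each operator, emit left operand, right operand, then the operator.

8 8 - 4 + 3 - 4 8 + 8 6 + 6 + - -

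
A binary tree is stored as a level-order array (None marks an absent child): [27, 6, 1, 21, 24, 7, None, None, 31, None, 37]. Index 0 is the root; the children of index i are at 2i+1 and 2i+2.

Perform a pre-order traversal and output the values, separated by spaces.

Pre-order visits the node, then its left subtree, then its right subtree.
Visit 27.
At 27: go left to 6.
  Visit 6.
  At 6: go left to 21.
    Visit 21.
    At 21: no left child.
    At 21: go right to 31.
      31 is a leaf — visit 31.
  At 6: go right to 24.
    Visit 24.
    At 24: no left child.
    At 24: go right to 37.
      37 is a leaf — visit 37.
At 27: go right to 1.
  Visit 1.
  At 1: go left to 7.
    7 is a leaf — visit 7.
  At 1: no right child.

27 6 21 31 24 37 1 7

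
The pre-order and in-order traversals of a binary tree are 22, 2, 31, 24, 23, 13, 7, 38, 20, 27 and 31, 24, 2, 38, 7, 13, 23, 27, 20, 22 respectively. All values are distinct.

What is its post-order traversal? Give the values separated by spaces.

24 31 38 7 13 27 20 23 2 22

The first element of pre-order is the root; it splits in-order into left and right subtrees.
Root 22: left subtree has 9 nodes {31, 24, 2, 38, 7, 13, 23, 27, 20}, right has 0 { }.
  Root 2: left subtree has 2 nodes {31, 24}, right has 6 {38, 7, 13, 23, 27, 20}.
    Root 31: left subtree has 0 nodes { }, right has 1 {24}.
    Root 23: left subtree has 3 nodes {38, 7, 13}, right has 2 {27, 20}.
      Root 13: left subtree has 2 nodes {38, 7}, right has 0 { }.
        Root 7: left subtree has 1 node {38}, right has 0 { }.
      Root 20: left subtree has 1 node {27}, right has 0 { }.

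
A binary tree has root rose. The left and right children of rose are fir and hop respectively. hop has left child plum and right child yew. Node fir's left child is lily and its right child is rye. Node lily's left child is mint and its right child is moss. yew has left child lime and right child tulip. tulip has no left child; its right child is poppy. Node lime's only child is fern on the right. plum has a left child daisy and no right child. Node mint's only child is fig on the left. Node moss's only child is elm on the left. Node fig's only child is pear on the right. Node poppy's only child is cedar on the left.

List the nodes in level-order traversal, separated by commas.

Level-order visits nodes level by level from the root, left to right within each level.
Level 0: rose
Level 1: fir, hop
Level 2: lily, rye, plum, yew
Level 3: mint, moss, daisy, lime, tulip
Level 4: fig, elm, fern, poppy
Level 5: pear, cedar

rose, fir, hop, lily, rye, plum, yew, mint, moss, daisy, lime, tulip, fig, elm, fern, poppy, pear, cedar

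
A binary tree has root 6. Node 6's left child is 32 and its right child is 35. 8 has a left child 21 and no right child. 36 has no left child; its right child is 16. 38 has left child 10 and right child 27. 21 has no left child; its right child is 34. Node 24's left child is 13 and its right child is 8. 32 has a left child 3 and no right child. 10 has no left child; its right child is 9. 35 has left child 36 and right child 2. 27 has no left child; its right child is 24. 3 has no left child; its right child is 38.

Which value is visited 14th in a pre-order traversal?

36

Pre-order visits the node, then its left subtree, then its right subtree.
Visit 6.
At 6: go left to 32.
  Visit 32.
  At 32: go left to 3.
    Visit 3.
    At 3: no left child.
    At 3: go right to 38.
      Visit 38.
      At 38: go left to 10.
        Visit 10.
        At 10: no left child.
        At 10: go right to 9.
          9 is a leaf — visit 9.
      At 38: go right to 27.
        Visit 27.
        At 27: no left child.
        At 27: go right to 24.
          Visit 24.
          At 24: go left to 13.
            13 is a leaf — visit 13.
          At 24: go right to 8.
            Visit 8.
            At 8: go left to 21.
              Visit 21.
              At 21: no left child.
              At 21: go right to 34.
                34 is a leaf — visit 34.
            At 8: no right child.
  At 32: no right child.
At 6: go right to 35.
  Visit 35.
  At 35: go left to 36.
    Visit 36.
    At 36: no left child.
    At 36: go right to 16.
      16 is a leaf — visit 16.
  At 35: go right to 2.
    2 is a leaf — visit 2.
Full pre-order sequence: 6, 32, 3, 38, 10, 9, 27, 24, 13, 8, 21, 34, 35, 36, 16, 2.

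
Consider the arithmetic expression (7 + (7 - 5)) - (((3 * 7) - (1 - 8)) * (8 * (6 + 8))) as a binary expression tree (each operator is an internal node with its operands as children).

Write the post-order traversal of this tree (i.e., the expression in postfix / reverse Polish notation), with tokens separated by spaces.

7 7 5 - + 3 7 * 1 8 - - 8 6 8 + * * -

Post-order on an expression tree gives postfix notation: for each operator, emit left operand, right operand, then the operator.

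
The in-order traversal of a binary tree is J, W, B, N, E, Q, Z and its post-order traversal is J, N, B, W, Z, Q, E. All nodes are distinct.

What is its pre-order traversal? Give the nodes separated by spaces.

E W J B N Q Z

The last element of post-order is the root; it splits in-order into left and right subtrees.
Root E: left subtree has 4 nodes {J, W, B, N}, right has 2 {Q, Z}.
  Root W: left subtree has 1 node {J}, right has 2 {B, N}.
    Root B: left subtree has 0 nodes { }, right has 1 {N}.
  Root Q: left subtree has 0 nodes { }, right has 1 {Z}.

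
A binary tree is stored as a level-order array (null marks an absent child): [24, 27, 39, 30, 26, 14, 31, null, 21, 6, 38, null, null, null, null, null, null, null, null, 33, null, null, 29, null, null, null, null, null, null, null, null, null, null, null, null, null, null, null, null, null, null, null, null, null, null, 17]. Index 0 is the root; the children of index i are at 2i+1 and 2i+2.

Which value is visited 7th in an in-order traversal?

In-order visits the left subtree, then the node, then the right subtree.
At 24: go left to 27.
  At 27: go left to 30.
    At 30: no left child.
    Visit 30.
    At 30: go right to 21.
      21 is a leaf — visit 21.
  Visit 27.
  At 27: go right to 26.
    At 26: go left to 6.
      At 6: go left to 33.
        33 is a leaf — visit 33.
      Visit 6.
      At 6: no right child.
    Visit 26.
    At 26: go right to 38.
      At 38: no left child.
      Visit 38.
      At 38: go right to 29.
        At 29: go left to 17.
          17 is a leaf — visit 17.
        Visit 29.
        At 29: no right child.
Visit 24.
At 24: go right to 39.
  At 39: go left to 14.
    14 is a leaf — visit 14.
  Visit 39.
  At 39: go right to 31.
    31 is a leaf — visit 31.
Full in-order sequence: 30, 21, 27, 33, 6, 26, 38, 17, 29, 24, 14, 39, 31.

38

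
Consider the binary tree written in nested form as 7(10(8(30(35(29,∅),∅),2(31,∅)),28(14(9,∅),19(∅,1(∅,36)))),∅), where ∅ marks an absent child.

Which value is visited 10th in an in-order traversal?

In-order visits the left subtree, then the node, then the right subtree.
At 7: go left to 10.
  At 10: go left to 8.
    At 8: go left to 30.
      At 30: go left to 35.
        At 35: go left to 29.
          29 is a leaf — visit 29.
        Visit 35.
        At 35: no right child.
      Visit 30.
      At 30: no right child.
    Visit 8.
    At 8: go right to 2.
      At 2: go left to 31.
        31 is a leaf — visit 31.
      Visit 2.
      At 2: no right child.
  Visit 10.
  At 10: go right to 28.
    At 28: go left to 14.
      At 14: go left to 9.
        9 is a leaf — visit 9.
      Visit 14.
      At 14: no right child.
    Visit 28.
    At 28: go right to 19.
      At 19: no left child.
      Visit 19.
      At 19: go right to 1.
        At 1: no left child.
        Visit 1.
        At 1: go right to 36.
          36 is a leaf — visit 36.
Visit 7.
At 7: no right child.
Full in-order sequence: 29, 35, 30, 8, 31, 2, 10, 9, 14, 28, 19, 1, 36, 7.

28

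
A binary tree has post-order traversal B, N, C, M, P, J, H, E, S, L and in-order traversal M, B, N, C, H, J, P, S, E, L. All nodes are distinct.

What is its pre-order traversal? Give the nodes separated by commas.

L, S, H, M, C, N, B, J, P, E

The last element of post-order is the root; it splits in-order into left and right subtrees.
Root L: left subtree has 9 nodes {M, B, N, C, H, J, P, S, E}, right has 0 { }.
  Root S: left subtree has 7 nodes {M, B, N, C, H, J, P}, right has 1 {E}.
    Root H: left subtree has 4 nodes {M, B, N, C}, right has 2 {J, P}.
      Root M: left subtree has 0 nodes { }, right has 3 {B, N, C}.
        Root C: left subtree has 2 nodes {B, N}, right has 0 { }.
          Root N: left subtree has 1 node {B}, right has 0 { }.
      Root J: left subtree has 0 nodes { }, right has 1 {P}.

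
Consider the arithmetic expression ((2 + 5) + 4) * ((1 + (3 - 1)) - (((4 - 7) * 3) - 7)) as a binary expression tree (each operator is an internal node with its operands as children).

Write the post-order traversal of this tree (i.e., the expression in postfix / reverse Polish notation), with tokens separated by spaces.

Post-order on an expression tree gives postfix notation: for each operator, emit left operand, right operand, then the operator.

2 5 + 4 + 1 3 1 - + 4 7 - 3 * 7 - - *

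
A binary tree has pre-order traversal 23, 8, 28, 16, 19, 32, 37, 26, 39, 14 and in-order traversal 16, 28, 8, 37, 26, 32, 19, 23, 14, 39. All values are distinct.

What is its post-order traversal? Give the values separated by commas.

The first element of pre-order is the root; it splits in-order into left and right subtrees.
Root 23: left subtree has 7 nodes {16, 28, 8, 37, 26, 32, 19}, right has 2 {14, 39}.
  Root 8: left subtree has 2 nodes {16, 28}, right has 4 {37, 26, 32, 19}.
    Root 28: left subtree has 1 node {16}, right has 0 { }.
    Root 19: left subtree has 3 nodes {37, 26, 32}, right has 0 { }.
      Root 32: left subtree has 2 nodes {37, 26}, right has 0 { }.
        Root 37: left subtree has 0 nodes { }, right has 1 {26}.
  Root 39: left subtree has 1 node {14}, right has 0 { }.

16, 28, 26, 37, 32, 19, 8, 14, 39, 23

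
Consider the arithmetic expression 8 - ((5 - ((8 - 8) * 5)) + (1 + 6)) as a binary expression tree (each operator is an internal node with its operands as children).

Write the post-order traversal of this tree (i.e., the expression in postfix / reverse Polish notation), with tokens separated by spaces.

Post-order on an expression tree gives postfix notation: for each operator, emit left operand, right operand, then the operator.

8 5 8 8 - 5 * - 1 6 + + -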